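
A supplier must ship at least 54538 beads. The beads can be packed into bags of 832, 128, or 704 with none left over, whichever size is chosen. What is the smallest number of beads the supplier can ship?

The number of beads must be a common multiple of 832, 128, and 704, so a multiple of their LCM.
832 = 2^6 × 13
128 = 2^7
704 = 2^6 × 11
LCM(832, 128, 704) = 2^7 × 11 × 13 = 18304.
Smallest multiple of 18304 that is ≥ 54538: ⌈54538/18304⌉ × 18304 = 3 × 18304 = 54912.

54912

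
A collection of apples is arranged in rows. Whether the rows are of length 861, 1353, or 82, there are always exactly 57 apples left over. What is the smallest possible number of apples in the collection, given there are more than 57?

N − 57 must be a common multiple of 861, 1353, and 82.
861 = 3 × 7 × 41
1353 = 3 × 11 × 41
82 = 2 × 41
LCM(861, 1353, 82) = 2 × 3 × 7 × 11 × 41 = 18942.
Smallest N > 57 is LCM + 57 = 18942 + 57 = 18999.

18999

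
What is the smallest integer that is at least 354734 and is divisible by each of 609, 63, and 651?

396459

The integer must be a common multiple of 609, 63, and 651, so a multiple of their LCM.
609 = 3 × 7 × 29
63 = 3^2 × 7
651 = 3 × 7 × 31
LCM(609, 63, 651) = 3^2 × 7 × 29 × 31 = 56637.
Smallest multiple of 56637 that is ≥ 354734: ⌈354734/56637⌉ × 56637 = 7 × 56637 = 396459.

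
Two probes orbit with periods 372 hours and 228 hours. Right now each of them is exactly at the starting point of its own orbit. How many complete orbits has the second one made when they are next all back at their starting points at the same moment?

The first common completion time is the LCM of the periods.
372 = 2^2 × 3 × 31
228 = 2^2 × 3 × 19
LCM(372, 228) = 2^2 × 3 × 19 × 31 = 7068.
Orbits for period 228: 7068 / 228 = 31.

31 orbits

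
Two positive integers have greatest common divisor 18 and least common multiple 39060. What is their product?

For any two positive integers, gcd × lcm = product = 18 × 39060 = 703080.

703080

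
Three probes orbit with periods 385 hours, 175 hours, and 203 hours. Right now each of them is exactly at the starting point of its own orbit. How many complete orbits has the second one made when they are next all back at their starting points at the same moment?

They are all back at their starting positions together after one LCM of the periods.
385 = 5 × 7 × 11
175 = 5^2 × 7
203 = 7 × 29
LCM(385, 175, 203) = 5^2 × 7 × 11 × 29 = 55825.
Orbits for period 175: 55825 / 175 = 319.

319 orbits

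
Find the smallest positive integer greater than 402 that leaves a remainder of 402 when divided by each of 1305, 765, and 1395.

N − 402 must be a common multiple of 1305, 765, and 1395.
1305 = 3^2 × 5 × 29
765 = 3^2 × 5 × 17
1395 = 3^2 × 5 × 31
LCM(1305, 765, 1395) = 3^2 × 5 × 17 × 29 × 31 = 687735.
Smallest N > 402 is LCM + 402 = 687735 + 402 = 688137.

688137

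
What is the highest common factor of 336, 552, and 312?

24

336 = 2^4 × 3 × 7
552 = 2^3 × 3 × 23
312 = 2^3 × 3 × 13
gcd(336, 552, 312) = 2^3 × 3 = 24.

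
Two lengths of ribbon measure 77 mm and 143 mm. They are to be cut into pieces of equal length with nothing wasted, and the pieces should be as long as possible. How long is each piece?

11 mm

By the Euclidean algorithm:
143 = 1 × 77 + 66
77 = 1 × 66 + 11
66 = 6 × 11 + 0
gcd(77, 143) = 11.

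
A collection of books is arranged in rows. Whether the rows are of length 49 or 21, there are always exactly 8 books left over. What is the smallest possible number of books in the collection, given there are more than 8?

N − 8 must be a common multiple of 49 and 21.
49 = 7^2
21 = 3 × 7
LCM(49, 21) = 3 × 7^2 = 147.
Smallest N > 8 is LCM + 8 = 147 + 8 = 155.

155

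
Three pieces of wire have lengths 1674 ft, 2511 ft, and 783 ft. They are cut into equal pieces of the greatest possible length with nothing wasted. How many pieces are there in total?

184

Piece length = gcd(1674, 2511, 783).
1674 = 2 × 3^3 × 31
2511 = 3^4 × 31
783 = 3^3 × 29
gcd(1674, 2511, 783) = 3^3 = 27.
Total pieces = 1674/27 + 2511/27 + 783/27 = 62 + 93 + 29 = 184.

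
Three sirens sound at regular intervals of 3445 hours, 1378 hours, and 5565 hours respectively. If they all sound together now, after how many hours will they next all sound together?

144690 hours

We need the least common multiple of the intervals.
3445 = 5 × 13 × 53
1378 = 2 × 13 × 53
5565 = 3 × 5 × 7 × 53
LCM(3445, 1378, 5565) = 2 × 3 × 5 × 7 × 13 × 53 = 144690.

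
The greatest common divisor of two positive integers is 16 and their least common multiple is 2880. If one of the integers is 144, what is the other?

For two integers, gcd × lcm = product, so the other is (16 × 2880) / 144 = 46080 / 144 = 320.

320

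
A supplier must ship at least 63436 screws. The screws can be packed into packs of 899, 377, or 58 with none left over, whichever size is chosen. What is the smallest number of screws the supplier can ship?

The number of screws must be a common multiple of 899, 377, and 58, so a multiple of their LCM.
899 = 29 × 31
377 = 13 × 29
58 = 2 × 29
LCM(899, 377, 58) = 2 × 13 × 29 × 31 = 23374.
Smallest multiple of 23374 that is ≥ 63436: ⌈63436/23374⌉ × 23374 = 3 × 23374 = 70122.

70122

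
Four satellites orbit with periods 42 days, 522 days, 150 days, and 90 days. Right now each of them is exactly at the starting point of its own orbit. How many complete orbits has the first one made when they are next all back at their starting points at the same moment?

2175 orbits

All finish a whole number of cycles simultaneously at t = LCM of the periods.
42 = 2 × 3 × 7
522 = 2 × 3^2 × 29
150 = 2 × 3 × 5^2
90 = 2 × 3^2 × 5
LCM(42, 522, 150, 90) = 2 × 3^2 × 5^2 × 7 × 29 = 91350.
Orbits for period 42: 91350 / 42 = 2175.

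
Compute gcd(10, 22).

10 = 2 × 5
22 = 2 × 11
gcd(10, 22) = 2.

2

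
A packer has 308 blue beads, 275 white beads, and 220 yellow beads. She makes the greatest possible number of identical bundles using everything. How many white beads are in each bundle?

Number of bundles = gcd(308, 275, 220).
308 = 2^2 × 7 × 11
275 = 5^2 × 11
220 = 2^2 × 5 × 11
gcd(308, 275, 220) = 11.
white beads per bundle = 275 / 11 = 25.

25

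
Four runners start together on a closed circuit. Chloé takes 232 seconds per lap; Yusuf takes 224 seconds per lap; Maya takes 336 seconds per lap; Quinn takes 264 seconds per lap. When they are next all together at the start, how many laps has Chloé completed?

924 laps

All finish a whole number of cycles simultaneously at t = LCM of the periods.
232 = 2^3 × 29
224 = 2^5 × 7
336 = 2^4 × 3 × 7
264 = 2^3 × 3 × 11
LCM(232, 224, 336, 264) = 2^5 × 3 × 7 × 11 × 29 = 214368.
Laps for period 232: 214368 / 232 = 924.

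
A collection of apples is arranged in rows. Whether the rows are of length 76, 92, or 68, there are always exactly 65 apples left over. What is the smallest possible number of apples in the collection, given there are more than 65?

29781

N − 65 must be a common multiple of 76, 92, and 68.
76 = 2^2 × 19
92 = 2^2 × 23
68 = 2^2 × 17
LCM(76, 92, 68) = 2^2 × 17 × 19 × 23 = 29716.
Smallest N > 65 is LCM + 65 = 29716 + 65 = 29781.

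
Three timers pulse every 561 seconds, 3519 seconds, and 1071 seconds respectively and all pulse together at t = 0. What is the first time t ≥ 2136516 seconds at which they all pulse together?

Joint pulses occur at multiples of LCM(561, 3519, 1071).
561 = 3 × 11 × 17
3519 = 3^2 × 17 × 23
1071 = 3^2 × 7 × 17
LCM(561, 3519, 1071) = 3^2 × 7 × 11 × 17 × 23 = 270963.
Smallest multiple of 270963 that is ≥ 2136516: ⌈2136516/270963⌉ × 270963 = 8 × 270963 = 2167704.

2167704 seconds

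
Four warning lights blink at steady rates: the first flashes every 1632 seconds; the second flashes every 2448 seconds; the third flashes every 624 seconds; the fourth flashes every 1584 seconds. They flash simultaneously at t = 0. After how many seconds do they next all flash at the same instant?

700128 seconds

We need the least common multiple of the intervals.
1632 = 2^5 × 3 × 17
2448 = 2^4 × 3^2 × 17
624 = 2^4 × 3 × 13
1584 = 2^4 × 3^2 × 11
LCM(1632, 2448, 624, 1584) = 2^5 × 3^2 × 11 × 13 × 17 = 700128.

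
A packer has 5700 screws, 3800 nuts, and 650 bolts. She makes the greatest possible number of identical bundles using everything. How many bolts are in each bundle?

13

Number of bundles = gcd(5700, 3800, 650).
5700 = 2^2 × 3 × 5^2 × 19
3800 = 2^3 × 5^2 × 19
650 = 2 × 5^2 × 13
gcd(5700, 3800, 650) = 2 × 5^2 = 50.
bolts per bundle = 650 / 50 = 13.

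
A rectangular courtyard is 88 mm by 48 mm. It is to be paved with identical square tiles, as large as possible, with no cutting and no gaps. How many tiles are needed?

66

Tile side = gcd(88, 48).
88 = 2^3 × 11
48 = 2^4 × 3
gcd(88, 48) = 2^3 = 8.
Tiles: (88/8) × (48/8) = 11 × 6 = 66.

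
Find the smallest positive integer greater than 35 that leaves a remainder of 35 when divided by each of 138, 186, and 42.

N − 35 must be a common multiple of 138, 186, and 42.
138 = 2 × 3 × 23
186 = 2 × 3 × 31
42 = 2 × 3 × 7
LCM(138, 186, 42) = 2 × 3 × 7 × 23 × 31 = 29946.
Smallest N > 35 is LCM + 35 = 29946 + 35 = 29981.

29981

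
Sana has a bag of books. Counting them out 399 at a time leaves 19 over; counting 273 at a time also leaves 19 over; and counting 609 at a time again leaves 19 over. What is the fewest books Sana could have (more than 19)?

150442

N − 19 must be a common multiple of 399, 273, and 609.
399 = 3 × 7 × 19
273 = 3 × 7 × 13
609 = 3 × 7 × 29
LCM(399, 273, 609) = 3 × 7 × 13 × 19 × 29 = 150423.
Smallest N > 19 is LCM + 19 = 150423 + 19 = 150442.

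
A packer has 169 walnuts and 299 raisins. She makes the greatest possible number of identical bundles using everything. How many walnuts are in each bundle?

Number of bundles = gcd(169, 299).
169 = 13^2
299 = 13 × 23
gcd(169, 299) = 13.
walnuts per bundle = 169 / 13 = 13.

13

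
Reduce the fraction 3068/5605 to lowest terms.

3068 = 2^2 × 13 × 59
5605 = 5 × 19 × 59
gcd(3068, 5605) = 59.
Divide numerator and denominator by 59: 3068/5605 = 52/95.

52/95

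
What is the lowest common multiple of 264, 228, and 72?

264 = 2^3 × 3 × 11
228 = 2^2 × 3 × 19
72 = 2^3 × 3^2
LCM(264, 228, 72) = 2^3 × 3^2 × 11 × 19 = 15048.

15048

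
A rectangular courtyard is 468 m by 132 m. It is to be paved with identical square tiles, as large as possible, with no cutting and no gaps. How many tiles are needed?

429

Tile side = gcd(468, 132).
468 = 2^2 × 3^2 × 13
132 = 2^2 × 3 × 11
gcd(468, 132) = 2^2 × 3 = 12.
Tiles: (468/12) × (132/12) = 39 × 11 = 429.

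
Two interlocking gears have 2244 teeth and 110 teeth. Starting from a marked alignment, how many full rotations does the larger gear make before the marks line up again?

5 rotations

They are all back at their starting positions together after one LCM of the periods.
2244 = 2^2 × 3 × 11 × 17
110 = 2 × 5 × 11
LCM(2244, 110) = 2^2 × 3 × 5 × 11 × 17 = 11220.
Rotations for period 2244: 11220 / 2244 = 5.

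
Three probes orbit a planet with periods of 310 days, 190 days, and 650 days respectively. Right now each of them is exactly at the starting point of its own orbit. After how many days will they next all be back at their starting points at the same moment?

382850 days

They coincide at every common multiple of the periods; the first is the LCM.
310 = 2 × 5 × 31
190 = 2 × 5 × 19
650 = 2 × 5^2 × 13
LCM(310, 190, 650) = 2 × 5^2 × 13 × 19 × 31 = 382850.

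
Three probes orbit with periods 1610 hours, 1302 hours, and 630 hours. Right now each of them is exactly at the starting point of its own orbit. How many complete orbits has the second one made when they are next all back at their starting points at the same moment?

All finish a whole number of cycles simultaneously at t = LCM of the periods.
1610 = 2 × 5 × 7 × 23
1302 = 2 × 3 × 7 × 31
630 = 2 × 3^2 × 5 × 7
LCM(1610, 1302, 630) = 2 × 3^2 × 5 × 7 × 23 × 31 = 449190.
Orbits for period 1302: 449190 / 1302 = 345.

345 orbits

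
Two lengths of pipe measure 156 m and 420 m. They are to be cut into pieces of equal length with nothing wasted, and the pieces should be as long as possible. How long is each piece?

By the Euclidean algorithm:
420 = 2 × 156 + 108
156 = 1 × 108 + 48
108 = 2 × 48 + 12
48 = 4 × 12 + 0
gcd(156, 420) = 12.

12 m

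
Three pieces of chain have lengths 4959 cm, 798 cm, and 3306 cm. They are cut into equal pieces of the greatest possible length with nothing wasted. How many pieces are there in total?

159

Piece length = gcd(4959, 798, 3306).
4959 = 3^2 × 19 × 29
798 = 2 × 3 × 7 × 19
3306 = 2 × 3 × 19 × 29
gcd(4959, 798, 3306) = 3 × 19 = 57.
Total pieces = 4959/57 + 798/57 + 3306/57 = 87 + 14 + 58 = 159.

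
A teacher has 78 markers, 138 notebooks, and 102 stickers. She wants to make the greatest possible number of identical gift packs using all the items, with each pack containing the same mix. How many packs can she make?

The pack count must divide each quantity, so the greatest is gcd(78, 138, 102).
78 = 2 × 3 × 13
138 = 2 × 3 × 23
102 = 2 × 3 × 17
gcd(78, 138, 102) = 2 × 3 = 6.

6 packs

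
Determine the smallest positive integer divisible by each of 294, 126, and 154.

294 = 2 × 3 × 7^2
126 = 2 × 3^2 × 7
154 = 2 × 7 × 11
LCM(294, 126, 154) = 2 × 3^2 × 7^2 × 11 = 9702.

9702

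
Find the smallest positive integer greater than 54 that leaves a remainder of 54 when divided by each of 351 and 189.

N − 54 must be a common multiple of 351 and 189.
351 = 3^3 × 13
189 = 3^3 × 7
LCM(351, 189) = 3^3 × 7 × 13 = 2457.
Smallest N > 54 is LCM + 54 = 2457 + 54 = 2511.

2511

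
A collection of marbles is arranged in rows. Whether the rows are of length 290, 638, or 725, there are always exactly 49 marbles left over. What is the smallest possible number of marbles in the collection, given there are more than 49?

15999

N − 49 must be a common multiple of 290, 638, and 725.
290 = 2 × 5 × 29
638 = 2 × 11 × 29
725 = 5^2 × 29
LCM(290, 638, 725) = 2 × 5^2 × 11 × 29 = 15950.
Smallest N > 49 is LCM + 49 = 15950 + 49 = 15999.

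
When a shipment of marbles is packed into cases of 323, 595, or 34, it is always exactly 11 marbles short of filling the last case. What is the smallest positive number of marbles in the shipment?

Being 11 short of a full case of size k means N ≡ −11 (mod k), i.e. N + 11 is a multiple of each size.
323 = 17 × 19
595 = 5 × 7 × 17
34 = 2 × 17
LCM(323, 595, 34) = 2 × 5 × 7 × 17 × 19 = 22610.
Smallest positive N is 22610 − 11 = 22599.

22599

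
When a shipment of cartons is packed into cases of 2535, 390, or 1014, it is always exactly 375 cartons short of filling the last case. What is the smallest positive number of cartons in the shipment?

4695

Being 375 short of a full case of size k means N ≡ −375 (mod k), i.e. N + 375 is a multiple of each size.
2535 = 3 × 5 × 13^2
390 = 2 × 3 × 5 × 13
1014 = 2 × 3 × 13^2
LCM(2535, 390, 1014) = 2 × 3 × 5 × 13^2 = 5070.
Smallest positive N is 5070 − 375 = 4695.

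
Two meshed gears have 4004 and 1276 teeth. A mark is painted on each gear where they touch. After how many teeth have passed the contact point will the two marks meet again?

116116 teeth

The first simultaneous occurrence is after LCM of the individual periods.
4004 = 2^2 × 7 × 11 × 13
1276 = 2^2 × 11 × 29
LCM(4004, 1276) = 2^2 × 7 × 11 × 13 × 29 = 116116.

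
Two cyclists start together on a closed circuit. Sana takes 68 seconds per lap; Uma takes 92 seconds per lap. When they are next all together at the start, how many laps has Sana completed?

23 laps

All finish a whole number of cycles simultaneously at t = LCM of the periods.
68 = 2^2 × 17
92 = 2^2 × 23
LCM(68, 92) = 2^2 × 17 × 23 = 1564.
Laps for period 68: 1564 / 68 = 23.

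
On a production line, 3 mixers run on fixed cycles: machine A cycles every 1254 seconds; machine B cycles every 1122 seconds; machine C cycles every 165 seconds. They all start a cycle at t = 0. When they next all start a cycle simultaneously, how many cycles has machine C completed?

All finish a whole number of cycles simultaneously at t = LCM of the periods.
1254 = 2 × 3 × 11 × 19
1122 = 2 × 3 × 11 × 17
165 = 3 × 5 × 11
LCM(1254, 1122, 165) = 2 × 3 × 5 × 11 × 17 × 19 = 106590.
Cycles for period 165: 106590 / 165 = 646.

646 cycles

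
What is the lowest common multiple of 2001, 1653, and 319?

418209

2001 = 3 × 23 × 29
1653 = 3 × 19 × 29
319 = 11 × 29
LCM(2001, 1653, 319) = 3 × 11 × 19 × 23 × 29 = 418209.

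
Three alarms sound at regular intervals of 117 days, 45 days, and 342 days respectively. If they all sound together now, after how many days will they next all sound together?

The first simultaneous occurrence is after LCM of the individual periods.
117 = 3^2 × 13
45 = 3^2 × 5
342 = 2 × 3^2 × 19
LCM(117, 45, 342) = 2 × 3^2 × 5 × 13 × 19 = 22230.

22230 days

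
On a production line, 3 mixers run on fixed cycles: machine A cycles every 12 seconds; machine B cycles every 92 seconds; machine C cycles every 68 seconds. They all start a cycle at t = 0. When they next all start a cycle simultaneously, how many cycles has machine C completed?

They are all back at their starting positions together after one LCM of the periods.
12 = 2^2 × 3
92 = 2^2 × 23
68 = 2^2 × 17
LCM(12, 92, 68) = 2^2 × 3 × 17 × 23 = 4692.
Cycles for period 68: 4692 / 68 = 69.

69 cycles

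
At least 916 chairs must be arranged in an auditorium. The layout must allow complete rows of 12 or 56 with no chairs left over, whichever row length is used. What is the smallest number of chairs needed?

1008

The number of chairs must be a common multiple of 12 and 56, so a multiple of their LCM.
12 = 2^2 × 3
56 = 2^3 × 7
LCM(12, 56) = 2^3 × 3 × 7 = 168.
Smallest multiple of 168 that is ≥ 916: ⌈916/168⌉ × 168 = 6 × 168 = 1008.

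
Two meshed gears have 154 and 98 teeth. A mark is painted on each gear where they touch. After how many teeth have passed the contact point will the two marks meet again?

1078 teeth

We need the least common multiple of the intervals.
154 = 2 × 7 × 11
98 = 2 × 7^2
LCM(154, 98) = 2 × 7^2 × 11 = 1078.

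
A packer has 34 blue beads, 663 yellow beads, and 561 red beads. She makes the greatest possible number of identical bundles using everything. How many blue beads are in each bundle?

Number of bundles = gcd(34, 663, 561).
34 = 2 × 17
663 = 3 × 13 × 17
561 = 3 × 11 × 17
gcd(34, 663, 561) = 17.
blue beads per bundle = 34 / 17 = 2.

2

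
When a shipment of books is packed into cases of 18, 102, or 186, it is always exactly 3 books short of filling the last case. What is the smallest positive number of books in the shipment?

9483

Being 3 short of a full case of size k means N ≡ −3 (mod k), i.e. N + 3 is a multiple of each size.
18 = 2 × 3^2
102 = 2 × 3 × 17
186 = 2 × 3 × 31
LCM(18, 102, 186) = 2 × 3^2 × 17 × 31 = 9486.
Smallest positive N is 9486 − 3 = 9483.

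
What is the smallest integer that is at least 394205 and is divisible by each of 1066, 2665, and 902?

410410

The integer must be a common multiple of 1066, 2665, and 902, so a multiple of their LCM.
1066 = 2 × 13 × 41
2665 = 5 × 13 × 41
902 = 2 × 11 × 41
LCM(1066, 2665, 902) = 2 × 5 × 11 × 13 × 41 = 58630.
Smallest multiple of 58630 that is ≥ 394205: ⌈394205/58630⌉ × 58630 = 7 × 58630 = 410410.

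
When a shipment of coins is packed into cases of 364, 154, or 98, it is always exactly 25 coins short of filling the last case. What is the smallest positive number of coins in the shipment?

28003

Being 25 short of a full case of size k means N ≡ −25 (mod k), i.e. N + 25 is a multiple of each size.
364 = 2^2 × 7 × 13
154 = 2 × 7 × 11
98 = 2 × 7^2
LCM(364, 154, 98) = 2^2 × 7^2 × 11 × 13 = 28028.
Smallest positive N is 28028 − 25 = 28003.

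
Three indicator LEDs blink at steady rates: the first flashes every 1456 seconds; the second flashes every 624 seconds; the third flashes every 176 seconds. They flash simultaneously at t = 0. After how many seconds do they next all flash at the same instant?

48048 seconds

They coincide at every common multiple of the periods; the first is the LCM.
1456 = 2^4 × 7 × 13
624 = 2^4 × 3 × 13
176 = 2^4 × 11
LCM(1456, 624, 176) = 2^4 × 3 × 7 × 11 × 13 = 48048.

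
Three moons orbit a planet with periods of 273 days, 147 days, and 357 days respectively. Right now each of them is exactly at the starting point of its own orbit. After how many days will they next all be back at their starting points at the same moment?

They coincide at every common multiple of the periods; the first is the LCM.
273 = 3 × 7 × 13
147 = 3 × 7^2
357 = 3 × 7 × 17
LCM(273, 147, 357) = 3 × 7^2 × 13 × 17 = 32487.

32487 days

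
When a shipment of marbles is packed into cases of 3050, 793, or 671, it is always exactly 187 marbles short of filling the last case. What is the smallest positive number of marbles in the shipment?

Being 187 short of a full case of size k means N ≡ −187 (mod k), i.e. N + 187 is a multiple of each size.
3050 = 2 × 5^2 × 61
793 = 13 × 61
671 = 11 × 61
LCM(3050, 793, 671) = 2 × 5^2 × 11 × 13 × 61 = 436150.
Smallest positive N is 436150 − 187 = 435963.

435963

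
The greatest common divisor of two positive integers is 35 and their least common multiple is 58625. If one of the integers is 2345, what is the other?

For two integers, gcd × lcm = product, so the other is (35 × 58625) / 2345 = 2051875 / 2345 = 875.

875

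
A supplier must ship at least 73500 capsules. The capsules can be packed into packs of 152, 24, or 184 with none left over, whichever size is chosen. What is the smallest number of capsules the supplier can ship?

The number of capsules must be a common multiple of 152, 24, and 184, so a multiple of their LCM.
152 = 2^3 × 19
24 = 2^3 × 3
184 = 2^3 × 23
LCM(152, 24, 184) = 2^3 × 3 × 19 × 23 = 10488.
Smallest multiple of 10488 that is ≥ 73500: ⌈73500/10488⌉ × 10488 = 8 × 10488 = 83904.

83904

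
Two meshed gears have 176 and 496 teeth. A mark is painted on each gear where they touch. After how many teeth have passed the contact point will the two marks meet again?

5456 teeth

We need the least common multiple of the intervals.
176 = 2^4 × 11
496 = 2^4 × 31
LCM(176, 496) = 2^4 × 11 × 31 = 5456.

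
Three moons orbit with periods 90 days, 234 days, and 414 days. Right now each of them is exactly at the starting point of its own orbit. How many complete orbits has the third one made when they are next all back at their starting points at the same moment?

The first common completion time is the LCM of the periods.
90 = 2 × 3^2 × 5
234 = 2 × 3^2 × 13
414 = 2 × 3^2 × 23
LCM(90, 234, 414) = 2 × 3^2 × 5 × 13 × 23 = 26910.
Orbits for period 414: 26910 / 414 = 65.

65 orbits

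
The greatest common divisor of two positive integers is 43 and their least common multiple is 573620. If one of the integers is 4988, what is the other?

For two integers, gcd × lcm = product, so the other is (43 × 573620) / 4988 = 24665660 / 4988 = 4945.

4945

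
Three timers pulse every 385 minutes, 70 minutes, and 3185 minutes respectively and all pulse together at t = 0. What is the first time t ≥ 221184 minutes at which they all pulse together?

280280 minutes

Joint pulses occur at multiples of LCM(385, 70, 3185).
385 = 5 × 7 × 11
70 = 2 × 5 × 7
3185 = 5 × 7^2 × 13
LCM(385, 70, 3185) = 2 × 5 × 7^2 × 11 × 13 = 70070.
Smallest multiple of 70070 that is ≥ 221184: ⌈221184/70070⌉ × 70070 = 4 × 70070 = 280280.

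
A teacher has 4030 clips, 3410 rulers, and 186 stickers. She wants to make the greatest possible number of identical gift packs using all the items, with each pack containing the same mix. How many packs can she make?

62 packs

The pack count must divide each quantity, so the greatest is gcd(4030, 3410, 186).
4030 = 2 × 5 × 13 × 31
3410 = 2 × 5 × 11 × 31
186 = 2 × 3 × 31
gcd(4030, 3410, 186) = 2 × 31 = 62.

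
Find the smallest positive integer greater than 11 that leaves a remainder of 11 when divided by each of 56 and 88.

627

N − 11 must be a common multiple of 56 and 88.
56 = 2^3 × 7
88 = 2^3 × 11
LCM(56, 88) = 2^3 × 7 × 11 = 616.
Smallest N > 11 is LCM + 11 = 616 + 11 = 627.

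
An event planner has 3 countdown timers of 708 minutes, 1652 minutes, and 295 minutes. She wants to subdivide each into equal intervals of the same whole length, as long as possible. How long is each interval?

59 minutes

The interval must divide each timer length; the longest such is the gcd.
708 = 2^2 × 3 × 59
1652 = 2^2 × 7 × 59
295 = 5 × 59
gcd(708, 1652, 295) = 59.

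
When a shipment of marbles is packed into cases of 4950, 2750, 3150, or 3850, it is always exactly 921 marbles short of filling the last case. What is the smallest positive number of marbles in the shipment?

Being 921 short of a full case of size k means N ≡ −921 (mod k), i.e. N + 921 is a multiple of each size.
4950 = 2 × 3^2 × 5^2 × 11
2750 = 2 × 5^3 × 11
3150 = 2 × 3^2 × 5^2 × 7
3850 = 2 × 5^2 × 7 × 11
LCM(4950, 2750, 3150, 3850) = 2 × 3^2 × 5^3 × 7 × 11 = 173250.
Smallest positive N is 173250 − 921 = 172329.

172329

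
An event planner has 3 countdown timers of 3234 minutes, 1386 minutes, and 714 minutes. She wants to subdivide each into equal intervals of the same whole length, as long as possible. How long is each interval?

The interval must divide each timer length; the longest such is the gcd.
3234 = 2 × 3 × 7^2 × 11
1386 = 2 × 3^2 × 7 × 11
714 = 2 × 3 × 7 × 17
gcd(3234, 1386, 714) = 2 × 3 × 7 = 42.

42 minutes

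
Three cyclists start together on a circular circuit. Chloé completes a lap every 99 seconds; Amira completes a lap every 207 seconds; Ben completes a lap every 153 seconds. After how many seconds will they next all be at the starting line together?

We need the least common multiple of the intervals.
99 = 3^2 × 11
207 = 3^2 × 23
153 = 3^2 × 17
LCM(99, 207, 153) = 3^2 × 11 × 17 × 23 = 38709.

38709 seconds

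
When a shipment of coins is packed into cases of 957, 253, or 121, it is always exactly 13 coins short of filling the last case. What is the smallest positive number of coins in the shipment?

Being 13 short of a full case of size k means N ≡ −13 (mod k), i.e. N + 13 is a multiple of each size.
957 = 3 × 11 × 29
253 = 11 × 23
121 = 11^2
LCM(957, 253, 121) = 3 × 11^2 × 23 × 29 = 242121.
Smallest positive N is 242121 − 13 = 242108.

242108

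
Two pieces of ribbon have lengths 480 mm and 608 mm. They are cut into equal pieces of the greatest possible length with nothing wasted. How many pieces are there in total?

34

Piece length = gcd(480, 608).
480 = 2^5 × 3 × 5
608 = 2^5 × 19
gcd(480, 608) = 2^5 = 32.
Total pieces = 480/32 + 608/32 = 15 + 19 = 34.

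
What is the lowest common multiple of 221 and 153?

221 = 13 × 17
153 = 3^2 × 17
LCM(221, 153) = 3^2 × 13 × 17 = 1989.

1989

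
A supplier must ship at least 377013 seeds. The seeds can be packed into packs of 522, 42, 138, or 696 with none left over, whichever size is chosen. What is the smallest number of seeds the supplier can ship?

672336

The number of seeds must be a common multiple of 522, 42, 138, and 696, so a multiple of their LCM.
522 = 2 × 3^2 × 29
42 = 2 × 3 × 7
138 = 2 × 3 × 23
696 = 2^3 × 3 × 29
LCM(522, 42, 138, 696) = 2^3 × 3^2 × 7 × 23 × 29 = 336168.
Smallest multiple of 336168 that is ≥ 377013: ⌈377013/336168⌉ × 336168 = 2 × 336168 = 672336.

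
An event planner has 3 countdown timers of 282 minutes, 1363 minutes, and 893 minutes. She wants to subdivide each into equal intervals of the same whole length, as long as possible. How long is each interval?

47 minutes

The interval must divide each timer length; the longest such is the gcd.
282 = 2 × 3 × 47
1363 = 29 × 47
893 = 19 × 47
gcd(282, 1363, 893) = 47.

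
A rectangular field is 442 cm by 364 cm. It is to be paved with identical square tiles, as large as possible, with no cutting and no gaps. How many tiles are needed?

238

Tile side = gcd(442, 364).
442 = 2 × 13 × 17
364 = 2^2 × 7 × 13
gcd(442, 364) = 2 × 13 = 26.
Tiles: (442/26) × (364/26) = 17 × 14 = 238.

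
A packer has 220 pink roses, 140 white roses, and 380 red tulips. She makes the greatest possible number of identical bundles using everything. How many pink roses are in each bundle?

Number of bundles = gcd(220, 140, 380).
220 = 2^2 × 5 × 11
140 = 2^2 × 5 × 7
380 = 2^2 × 5 × 19
gcd(220, 140, 380) = 2^2 × 5 = 20.
pink roses per bundle = 220 / 20 = 11.

11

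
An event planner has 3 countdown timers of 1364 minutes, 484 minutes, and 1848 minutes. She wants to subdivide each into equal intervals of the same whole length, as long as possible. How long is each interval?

The interval must divide each timer length; the longest such is the gcd.
1364 = 2^2 × 11 × 31
484 = 2^2 × 11^2
1848 = 2^3 × 3 × 7 × 11
gcd(1364, 484, 1848) = 2^2 × 11 = 44.

44 minutes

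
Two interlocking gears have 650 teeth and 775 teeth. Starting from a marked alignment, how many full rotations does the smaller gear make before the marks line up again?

31 rotations

The first common completion time is the LCM of the periods.
650 = 2 × 5^2 × 13
775 = 5^2 × 31
LCM(650, 775) = 2 × 5^2 × 13 × 31 = 20150.
Rotations for period 650: 20150 / 650 = 31.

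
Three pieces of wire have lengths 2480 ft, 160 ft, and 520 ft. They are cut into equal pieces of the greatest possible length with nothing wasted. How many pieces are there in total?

79

Piece length = gcd(2480, 160, 520).
2480 = 2^4 × 5 × 31
160 = 2^5 × 5
520 = 2^3 × 5 × 13
gcd(2480, 160, 520) = 2^3 × 5 = 40.
Total pieces = 2480/40 + 160/40 + 520/40 = 62 + 4 + 13 = 79.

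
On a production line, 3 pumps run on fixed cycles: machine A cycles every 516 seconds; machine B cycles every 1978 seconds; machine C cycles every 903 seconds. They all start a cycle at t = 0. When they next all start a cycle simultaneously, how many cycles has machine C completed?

All finish a whole number of cycles simultaneously at t = LCM of the periods.
516 = 2^2 × 3 × 43
1978 = 2 × 23 × 43
903 = 3 × 7 × 43
LCM(516, 1978, 903) = 2^2 × 3 × 7 × 23 × 43 = 83076.
Cycles for period 903: 83076 / 903 = 92.

92 cycles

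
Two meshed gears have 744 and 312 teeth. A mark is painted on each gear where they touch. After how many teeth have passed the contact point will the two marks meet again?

We need the least common multiple of the intervals.
744 = 2^3 × 3 × 31
312 = 2^3 × 3 × 13
LCM(744, 312) = 2^3 × 3 × 13 × 31 = 9672.

9672 teeth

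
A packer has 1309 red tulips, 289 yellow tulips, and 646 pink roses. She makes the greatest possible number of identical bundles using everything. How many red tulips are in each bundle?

Number of bundles = gcd(1309, 289, 646).
1309 = 7 × 11 × 17
289 = 17^2
646 = 2 × 17 × 19
gcd(1309, 289, 646) = 17.
red tulips per bundle = 1309 / 17 = 77.

77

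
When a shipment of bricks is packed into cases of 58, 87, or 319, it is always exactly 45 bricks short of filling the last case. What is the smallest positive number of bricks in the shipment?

1869

Being 45 short of a full case of size k means N ≡ −45 (mod k), i.e. N + 45 is a multiple of each size.
58 = 2 × 29
87 = 3 × 29
319 = 11 × 29
LCM(58, 87, 319) = 2 × 3 × 11 × 29 = 1914.
Smallest positive N is 1914 − 45 = 1869.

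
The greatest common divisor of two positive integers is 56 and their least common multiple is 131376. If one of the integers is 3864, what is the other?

1904

For two integers, gcd × lcm = product, so the other is (56 × 131376) / 3864 = 7357056 / 3864 = 1904.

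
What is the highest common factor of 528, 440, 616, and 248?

528 = 2^4 × 3 × 11
440 = 2^3 × 5 × 11
616 = 2^3 × 7 × 11
248 = 2^3 × 31
gcd(528, 440, 616, 248) = 2^3 = 8.

8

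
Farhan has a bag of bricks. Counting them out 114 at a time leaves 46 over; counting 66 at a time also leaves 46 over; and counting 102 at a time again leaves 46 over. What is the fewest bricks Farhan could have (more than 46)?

21364

N − 46 must be a common multiple of 114, 66, and 102.
114 = 2 × 3 × 19
66 = 2 × 3 × 11
102 = 2 × 3 × 17
LCM(114, 66, 102) = 2 × 3 × 11 × 17 × 19 = 21318.
Smallest N > 46 is LCM + 46 = 21318 + 46 = 21364.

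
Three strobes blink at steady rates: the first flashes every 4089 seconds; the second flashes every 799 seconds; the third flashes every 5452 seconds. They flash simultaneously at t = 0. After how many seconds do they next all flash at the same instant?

The first simultaneous occurrence is after LCM of the individual periods.
4089 = 3 × 29 × 47
799 = 17 × 47
5452 = 2^2 × 29 × 47
LCM(4089, 799, 5452) = 2^2 × 3 × 17 × 29 × 47 = 278052.

278052 seconds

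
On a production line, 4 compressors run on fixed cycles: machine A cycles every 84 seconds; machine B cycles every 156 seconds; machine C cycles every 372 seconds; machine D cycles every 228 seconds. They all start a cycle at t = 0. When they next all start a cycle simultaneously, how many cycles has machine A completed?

7657 cycles

They are all back at their starting positions together after one LCM of the periods.
84 = 2^2 × 3 × 7
156 = 2^2 × 3 × 13
372 = 2^2 × 3 × 31
228 = 2^2 × 3 × 19
LCM(84, 156, 372, 228) = 2^2 × 3 × 7 × 13 × 19 × 31 = 643188.
Cycles for period 84: 643188 / 84 = 7657.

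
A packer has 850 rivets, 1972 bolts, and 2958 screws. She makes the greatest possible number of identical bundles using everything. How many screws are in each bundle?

87

Number of bundles = gcd(850, 1972, 2958).
850 = 2 × 5^2 × 17
1972 = 2^2 × 17 × 29
2958 = 2 × 3 × 17 × 29
gcd(850, 1972, 2958) = 2 × 17 = 34.
screws per bundle = 2958 / 34 = 87.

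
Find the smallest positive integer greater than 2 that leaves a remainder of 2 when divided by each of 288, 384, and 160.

N − 2 must be a common multiple of 288, 384, and 160.
288 = 2^5 × 3^2
384 = 2^7 × 3
160 = 2^5 × 5
LCM(288, 384, 160) = 2^7 × 3^2 × 5 = 5760.
Smallest N > 2 is LCM + 2 = 5760 + 2 = 5762.

5762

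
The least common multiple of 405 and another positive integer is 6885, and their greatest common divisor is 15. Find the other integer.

255

gcd × lcm = product of the two integers, so the other integer is (15 × 6885) / 405 = 255.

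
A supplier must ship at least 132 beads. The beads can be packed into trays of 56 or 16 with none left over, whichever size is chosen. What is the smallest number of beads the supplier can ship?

224

The number of beads must be a common multiple of 56 and 16, so a multiple of their LCM.
56 = 2^3 × 7
16 = 2^4
LCM(56, 16) = 2^4 × 7 = 112.
Smallest multiple of 112 that is ≥ 132: ⌈132/112⌉ × 112 = 2 × 112 = 224.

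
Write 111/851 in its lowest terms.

111 = 3 × 37
851 = 23 × 37
gcd(111, 851) = 37.
Divide numerator and denominator by 37: 111/851 = 3/23.

3/23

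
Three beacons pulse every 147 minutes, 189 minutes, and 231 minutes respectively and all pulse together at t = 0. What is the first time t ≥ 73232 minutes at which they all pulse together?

87318 minutes

Joint pulses occur at multiples of LCM(147, 189, 231).
147 = 3 × 7^2
189 = 3^3 × 7
231 = 3 × 7 × 11
LCM(147, 189, 231) = 3^3 × 7^2 × 11 = 14553.
Smallest multiple of 14553 that is ≥ 73232: ⌈73232/14553⌉ × 14553 = 6 × 14553 = 87318.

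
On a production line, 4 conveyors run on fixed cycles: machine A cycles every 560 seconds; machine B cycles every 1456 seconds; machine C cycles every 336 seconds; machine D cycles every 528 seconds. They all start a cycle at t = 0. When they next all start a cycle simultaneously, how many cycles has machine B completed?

The first common completion time is the LCM of the periods.
560 = 2^4 × 5 × 7
1456 = 2^4 × 7 × 13
336 = 2^4 × 3 × 7
528 = 2^4 × 3 × 11
LCM(560, 1456, 336, 528) = 2^4 × 3 × 5 × 7 × 11 × 13 = 240240.
Cycles for period 1456: 240240 / 1456 = 165.

165 cycles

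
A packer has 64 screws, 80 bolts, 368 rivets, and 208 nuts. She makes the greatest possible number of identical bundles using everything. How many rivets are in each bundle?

Number of bundles = gcd(64, 80, 368, 208).
64 = 2^6
80 = 2^4 × 5
368 = 2^4 × 23
208 = 2^4 × 13
gcd(64, 80, 368, 208) = 2^4 = 16.
rivets per bundle = 368 / 16 = 23.

23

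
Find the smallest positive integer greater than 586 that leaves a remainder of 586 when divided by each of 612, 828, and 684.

268030

N − 586 must be a common multiple of 612, 828, and 684.
612 = 2^2 × 3^2 × 17
828 = 2^2 × 3^2 × 23
684 = 2^2 × 3^2 × 19
LCM(612, 828, 684) = 2^2 × 3^2 × 17 × 19 × 23 = 267444.
Smallest N > 586 is LCM + 586 = 267444 + 586 = 268030.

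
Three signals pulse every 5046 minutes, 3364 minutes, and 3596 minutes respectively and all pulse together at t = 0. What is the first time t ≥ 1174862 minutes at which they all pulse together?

1251408 minutes

Joint pulses occur at multiples of LCM(5046, 3364, 3596).
5046 = 2 × 3 × 29^2
3364 = 2^2 × 29^2
3596 = 2^2 × 29 × 31
LCM(5046, 3364, 3596) = 2^2 × 3 × 29^2 × 31 = 312852.
Smallest multiple of 312852 that is ≥ 1174862: ⌈1174862/312852⌉ × 312852 = 4 × 312852 = 1251408.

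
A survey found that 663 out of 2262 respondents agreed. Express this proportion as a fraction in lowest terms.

663 = 3 × 13 × 17
2262 = 2 × 3 × 13 × 29
gcd(663, 2262) = 3 × 13 = 39.
Divide numerator and denominator by 39: 663/2262 = 17/58.

17/58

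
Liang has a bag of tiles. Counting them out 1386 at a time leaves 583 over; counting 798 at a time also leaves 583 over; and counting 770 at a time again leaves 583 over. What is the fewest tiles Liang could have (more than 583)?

N − 583 must be a common multiple of 1386, 798, and 770.
1386 = 2 × 3^2 × 7 × 11
798 = 2 × 3 × 7 × 19
770 = 2 × 5 × 7 × 11
LCM(1386, 798, 770) = 2 × 3^2 × 5 × 7 × 11 × 19 = 131670.
Smallest N > 583 is LCM + 583 = 131670 + 583 = 132253.

132253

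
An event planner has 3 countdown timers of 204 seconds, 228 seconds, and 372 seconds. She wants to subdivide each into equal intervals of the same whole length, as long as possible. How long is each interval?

12 seconds

The interval must divide each timer length; the longest such is the gcd.
204 = 2^2 × 3 × 17
228 = 2^2 × 3 × 19
372 = 2^2 × 3 × 31
gcd(204, 228, 372) = 2^2 × 3 = 12.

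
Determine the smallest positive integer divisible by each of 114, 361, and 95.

10830

114 = 2 × 3 × 19
361 = 19^2
95 = 5 × 19
LCM(114, 361, 95) = 2 × 3 × 5 × 19^2 = 10830.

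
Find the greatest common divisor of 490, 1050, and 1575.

490 = 2 × 5 × 7^2
1050 = 2 × 3 × 5^2 × 7
1575 = 3^2 × 5^2 × 7
gcd(490, 1050, 1575) = 5 × 7 = 35.

35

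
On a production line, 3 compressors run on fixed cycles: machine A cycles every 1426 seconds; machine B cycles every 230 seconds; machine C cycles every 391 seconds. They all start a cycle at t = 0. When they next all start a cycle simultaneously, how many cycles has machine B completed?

The first common completion time is the LCM of the periods.
1426 = 2 × 23 × 31
230 = 2 × 5 × 23
391 = 17 × 23
LCM(1426, 230, 391) = 2 × 5 × 17 × 23 × 31 = 121210.
Cycles for period 230: 121210 / 230 = 527.

527 cycles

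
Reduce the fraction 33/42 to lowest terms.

33 = 3 × 11
42 = 2 × 3 × 7
gcd(33, 42) = 3.
Divide numerator and denominator by 3: 33/42 = 11/14.

11/14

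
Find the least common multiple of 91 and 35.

455

91 = 7 × 13
35 = 5 × 7
LCM(91, 35) = 5 × 7 × 13 = 455.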